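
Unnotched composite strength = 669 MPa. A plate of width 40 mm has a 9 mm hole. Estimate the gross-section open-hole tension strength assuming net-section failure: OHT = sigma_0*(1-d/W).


OHT = sigma_0*(1-d/W) = 669*(1-9/40) = 518.5 MPa

518.5 MPa


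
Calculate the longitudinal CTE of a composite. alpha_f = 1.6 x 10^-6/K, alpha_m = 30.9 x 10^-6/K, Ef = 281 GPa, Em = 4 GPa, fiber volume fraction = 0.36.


E1 = Ef*Vf + Em*(1-Vf) = 103.72
alpha_1 = (alpha_f*Ef*Vf + alpha_m*Em*(1-Vf))/E1 = 2.32 x 10^-6/K

2.32 x 10^-6/K


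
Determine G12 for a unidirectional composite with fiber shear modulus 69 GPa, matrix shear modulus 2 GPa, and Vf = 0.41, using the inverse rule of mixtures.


1/G12 = Vf/Gf + (1-Vf)/Gm = 0.41/69 + 0.59/2
G12 = 3.32 GPa

3.32 GPa


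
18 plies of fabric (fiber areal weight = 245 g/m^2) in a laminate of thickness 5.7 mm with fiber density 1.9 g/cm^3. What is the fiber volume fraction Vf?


Vf = n * FAW / (rho_f * h * 1000) = 18 * 245 / (1.9 * 5.7 * 1000) = 0.4072

0.4072


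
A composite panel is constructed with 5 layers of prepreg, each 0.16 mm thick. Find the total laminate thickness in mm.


h = n * t_ply = 5 * 0.16 = 0.8 mm

0.8 mm


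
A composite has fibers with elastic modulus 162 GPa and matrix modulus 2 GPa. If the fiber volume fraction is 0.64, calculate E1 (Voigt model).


E1 = Ef*Vf + Em*(1-Vf) = 162*0.64 + 2*0.36 = 104.4 GPa

104.4 GPa


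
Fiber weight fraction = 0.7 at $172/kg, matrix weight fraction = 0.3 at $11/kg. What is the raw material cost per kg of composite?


Cost = cost_f*Wf + cost_m*Wm = 172*0.7 + 11*0.3 = $123.7/kg

$123.7/kg


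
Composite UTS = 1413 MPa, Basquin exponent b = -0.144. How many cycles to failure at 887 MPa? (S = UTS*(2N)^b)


N = 0.5 * (S/UTS)^(1/b) = 0.5 * (887/1413)^(1/-0.144) = 12.6843 cycles

12.6843 cycles


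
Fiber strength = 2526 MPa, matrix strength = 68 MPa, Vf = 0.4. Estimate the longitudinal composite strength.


sigma_1 = sigma_f*Vf + sigma_m*(1-Vf) = 2526*0.4 + 68*0.6 = 1051.2 MPa

1051.2 MPa


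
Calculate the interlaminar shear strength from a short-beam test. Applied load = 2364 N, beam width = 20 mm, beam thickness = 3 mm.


ILSS = 3F/(4bh) = 3*2364/(4*20*3) = 29.55 MPa

29.55 MPa


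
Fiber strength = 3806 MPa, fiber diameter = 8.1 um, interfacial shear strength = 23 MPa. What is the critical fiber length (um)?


Lc = sigma_f * d / (2 * tau_i) = 3806 * 8.1 / (2 * 23) = 670.2 um

670.2 um


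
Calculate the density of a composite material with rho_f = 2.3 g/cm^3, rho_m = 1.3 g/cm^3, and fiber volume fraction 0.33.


rho_c = rho_f*Vf + rho_m*(1-Vf) = 2.3*0.33 + 1.3*0.67 = 1.63 g/cm^3

1.63 g/cm^3


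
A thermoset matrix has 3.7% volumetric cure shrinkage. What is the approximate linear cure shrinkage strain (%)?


Linear shrinkage ≈ vol_shrink/3 = 3.7/3 = 1.233%

1.233%


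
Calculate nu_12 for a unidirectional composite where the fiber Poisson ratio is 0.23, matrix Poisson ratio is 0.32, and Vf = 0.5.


nu_12 = nu_f*Vf + nu_m*(1-Vf) = 0.23*0.5 + 0.32*0.5 = 0.275

0.275


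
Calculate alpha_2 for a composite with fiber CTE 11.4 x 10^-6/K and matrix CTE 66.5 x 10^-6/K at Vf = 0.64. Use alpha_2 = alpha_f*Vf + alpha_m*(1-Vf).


alpha_2 = alpha_f*Vf + alpha_m*(1-Vf) = 11.4*0.64 + 66.5*0.36 = 31.2 x 10^-6/K

31.2 x 10^-6/K


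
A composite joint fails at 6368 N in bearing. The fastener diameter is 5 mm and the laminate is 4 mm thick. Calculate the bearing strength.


sigma_br = F/(d*h) = 6368/(5*4) = 318.4 MPa

318.4 MPa


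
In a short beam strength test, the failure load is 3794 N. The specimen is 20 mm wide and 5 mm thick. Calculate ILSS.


ILSS = 3F/(4bh) = 3*3794/(4*20*5) = 28.46 MPa

28.46 MPa


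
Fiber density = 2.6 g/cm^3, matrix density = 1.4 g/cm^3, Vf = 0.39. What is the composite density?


rho_c = rho_f*Vf + rho_m*(1-Vf) = 2.6*0.39 + 1.4*0.61 = 1.868 g/cm^3

1.868 g/cm^3


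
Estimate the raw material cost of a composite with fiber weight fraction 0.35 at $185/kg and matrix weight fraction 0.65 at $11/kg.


Cost = cost_f*Wf + cost_m*Wm = 185*0.35 + 11*0.65 = $71.9/kg

$71.9/kg


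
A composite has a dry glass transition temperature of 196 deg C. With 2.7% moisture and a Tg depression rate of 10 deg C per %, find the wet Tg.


Tg_wet = Tg_dry - k*moisture = 196 - 10*2.7 = 169.0 deg C

169.0 deg C


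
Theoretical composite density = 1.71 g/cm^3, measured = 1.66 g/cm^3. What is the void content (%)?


Void% = (rho_theo - rho_actual)/rho_theo * 100 = (1.71 - 1.66)/1.71 * 100 = 2.92%

2.92%


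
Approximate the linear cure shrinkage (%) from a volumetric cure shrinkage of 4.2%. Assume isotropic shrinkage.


Linear shrinkage ≈ vol_shrink/3 = 4.2/3 = 1.4%

1.4%


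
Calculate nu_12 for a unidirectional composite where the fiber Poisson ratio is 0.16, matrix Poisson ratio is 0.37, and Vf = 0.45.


nu_12 = nu_f*Vf + nu_m*(1-Vf) = 0.16*0.45 + 0.37*0.55 = 0.2755

0.2755


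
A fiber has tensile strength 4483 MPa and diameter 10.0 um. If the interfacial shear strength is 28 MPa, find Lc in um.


Lc = sigma_f * d / (2 * tau_i) = 4483 * 10.0 / (2 * 28) = 800.5 um

800.5 um


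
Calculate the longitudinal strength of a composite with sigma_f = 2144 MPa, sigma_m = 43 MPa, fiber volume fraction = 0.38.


sigma_1 = sigma_f*Vf + sigma_m*(1-Vf) = 2144*0.38 + 43*0.62 = 841.4 MPa

841.4 MPa


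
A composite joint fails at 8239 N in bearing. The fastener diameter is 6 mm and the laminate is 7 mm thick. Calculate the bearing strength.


sigma_br = F/(d*h) = 8239/(6*7) = 196.2 MPa

196.2 MPa


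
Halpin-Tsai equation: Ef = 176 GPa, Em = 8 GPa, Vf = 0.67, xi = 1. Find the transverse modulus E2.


eta = (Ef/Em - 1)/(Ef/Em + xi) = (22.0 - 1)/(22.0 + 1) = 0.913
E2 = Em*(1+xi*eta*Vf)/(1-eta*Vf) = 33.21 GPa

33.21 GPa


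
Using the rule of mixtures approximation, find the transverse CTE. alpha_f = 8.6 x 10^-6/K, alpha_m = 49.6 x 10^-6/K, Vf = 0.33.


alpha_2 = alpha_f*Vf + alpha_m*(1-Vf) = 8.6*0.33 + 49.6*0.67 = 36.1 x 10^-6/K

36.1 x 10^-6/K


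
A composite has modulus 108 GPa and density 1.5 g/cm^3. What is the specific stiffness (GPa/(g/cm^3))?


Specific stiffness = E/rho = 108/1.5 = 72.0 GPa/(g/cm^3)

72.0 GPa/(g/cm^3)


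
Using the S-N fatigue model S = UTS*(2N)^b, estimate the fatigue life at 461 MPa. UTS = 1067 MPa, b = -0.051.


N = 0.5 * (S/UTS)^(1/b) = 0.5 * (461/1067)^(1/-0.051) = 7.0035e+06 cycles

7.0035e+06 cycles


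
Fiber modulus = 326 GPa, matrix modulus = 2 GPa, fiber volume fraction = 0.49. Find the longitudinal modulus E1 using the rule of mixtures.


E1 = Ef*Vf + Em*(1-Vf) = 326*0.49 + 2*0.51 = 160.76 GPa

160.76 GPa


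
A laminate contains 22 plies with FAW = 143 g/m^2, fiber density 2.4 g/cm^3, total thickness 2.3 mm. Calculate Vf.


Vf = n * FAW / (rho_f * h * 1000) = 22 * 143 / (2.4 * 2.3 * 1000) = 0.5699

0.5699


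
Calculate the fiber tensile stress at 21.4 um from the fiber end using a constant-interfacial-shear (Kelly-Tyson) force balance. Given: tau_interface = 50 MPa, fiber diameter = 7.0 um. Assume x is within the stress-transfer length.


Force balance: sigma_f * (pi*d^2/4) = tau * (pi*d) * x  ->  sigma_f = 4 * tau * x / d
sigma_f = 4 * 50 * 21.4 / 7.0 = 611.4 MPa

611.4 MPa


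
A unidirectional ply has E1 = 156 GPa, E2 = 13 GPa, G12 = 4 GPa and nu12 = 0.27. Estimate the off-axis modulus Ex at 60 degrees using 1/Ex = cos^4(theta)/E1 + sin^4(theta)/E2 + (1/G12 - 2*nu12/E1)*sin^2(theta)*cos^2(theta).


cos^4(60) = 0.0625, sin^4(60) = 0.5625, sin^2(60)*cos^2(60) = 0.1875
1/G12 - 2*nu12/E1 = 1/4 - 2*0.27/156 = 0.246538 GPa^-1
1/Ex = 0.0625/156 + 0.5625/13 + 0.246538*0.1875 = 0.0898958 GPa^-1
Ex = 11.12 GPa

11.12 GPa


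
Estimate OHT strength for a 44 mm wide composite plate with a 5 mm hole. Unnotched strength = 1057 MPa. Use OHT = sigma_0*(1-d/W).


OHT = sigma_0*(1-d/W) = 1057*(1-5/44) = 936.9 MPa

936.9 MPa


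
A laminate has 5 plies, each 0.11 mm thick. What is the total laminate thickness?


h = n * t_ply = 5 * 0.11 = 0.55 mm

0.55 mm


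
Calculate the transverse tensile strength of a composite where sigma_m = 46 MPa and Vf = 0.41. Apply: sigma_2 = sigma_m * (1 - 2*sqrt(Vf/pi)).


factor = 1 - 2*sqrt(0.41/pi) = 0.2775
sigma_2 = 46 * 0.2775 = 12.76 MPa

12.76 MPa


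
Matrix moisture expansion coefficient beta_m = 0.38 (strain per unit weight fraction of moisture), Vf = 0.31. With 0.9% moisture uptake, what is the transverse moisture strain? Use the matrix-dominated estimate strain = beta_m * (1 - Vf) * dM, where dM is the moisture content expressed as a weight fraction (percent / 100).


dM = 0.9/100 = 0.009
strain = beta_m * (1-Vf) * dM = 0.38 * 0.69 * 0.009 = 0.0023598

0.0023598


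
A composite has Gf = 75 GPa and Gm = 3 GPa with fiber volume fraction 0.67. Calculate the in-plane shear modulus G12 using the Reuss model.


1/G12 = Vf/Gf + (1-Vf)/Gm = 0.67/75 + 0.33/3
G12 = 8.41 GPa

8.41 GPa


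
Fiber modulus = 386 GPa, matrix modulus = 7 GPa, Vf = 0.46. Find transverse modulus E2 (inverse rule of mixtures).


1/E2 = Vf/Ef + (1-Vf)/Em = 0.46/386 + 0.54/7
E2 = 12.77 GPa

12.77 GPa


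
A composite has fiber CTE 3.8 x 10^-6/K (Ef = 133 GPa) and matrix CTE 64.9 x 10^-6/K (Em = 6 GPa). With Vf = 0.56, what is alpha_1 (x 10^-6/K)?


E1 = Ef*Vf + Em*(1-Vf) = 77.12
alpha_1 = (alpha_f*Ef*Vf + alpha_m*Em*(1-Vf))/E1 = 5.89 x 10^-6/K

5.89 x 10^-6/K


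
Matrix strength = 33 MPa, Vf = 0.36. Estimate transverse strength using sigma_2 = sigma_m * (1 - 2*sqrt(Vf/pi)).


factor = 1 - 2*sqrt(0.36/pi) = 0.323
sigma_2 = 33 * 0.323 = 10.66 MPa

10.66 MPa


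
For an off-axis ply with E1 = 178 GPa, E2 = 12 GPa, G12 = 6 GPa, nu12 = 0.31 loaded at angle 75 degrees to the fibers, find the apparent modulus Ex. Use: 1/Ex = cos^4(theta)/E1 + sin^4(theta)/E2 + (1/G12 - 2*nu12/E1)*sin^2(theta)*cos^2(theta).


cos^4(75) = 0.004487, sin^4(75) = 0.870513, sin^2(75)*cos^2(75) = 0.0625
1/G12 - 2*nu12/E1 = 1/6 - 2*0.31/178 = 0.163184 GPa^-1
1/Ex = 0.004487/178 + 0.870513/12 + 0.163184*0.0625 = 0.0827669 GPa^-1
Ex = 12.08 GPa

12.08 GPa


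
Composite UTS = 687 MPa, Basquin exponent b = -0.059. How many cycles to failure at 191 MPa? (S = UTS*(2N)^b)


N = 0.5 * (S/UTS)^(1/b) = 0.5 * (191/687)^(1/-0.059) = 1.3225e+09 cycles

1.3225e+09 cycles


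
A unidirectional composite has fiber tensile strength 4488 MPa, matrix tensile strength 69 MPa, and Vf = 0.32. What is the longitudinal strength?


sigma_1 = sigma_f*Vf + sigma_m*(1-Vf) = 4488*0.32 + 69*0.68 = 1483.1 MPa

1483.1 MPa


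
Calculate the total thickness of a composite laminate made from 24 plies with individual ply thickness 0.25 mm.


h = n * t_ply = 24 * 0.25 = 6.0 mm

6.0 mm


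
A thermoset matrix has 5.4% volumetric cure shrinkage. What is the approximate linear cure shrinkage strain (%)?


Linear shrinkage ≈ vol_shrink/3 = 5.4/3 = 1.8%

1.8%


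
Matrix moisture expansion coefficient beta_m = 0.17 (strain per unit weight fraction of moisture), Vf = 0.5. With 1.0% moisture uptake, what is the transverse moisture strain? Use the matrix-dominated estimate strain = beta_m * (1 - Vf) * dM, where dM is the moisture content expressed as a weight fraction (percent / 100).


dM = 1.0/100 = 0.01
strain = beta_m * (1-Vf) * dM = 0.17 * 0.5 * 0.01 = 0.00085

0.00085


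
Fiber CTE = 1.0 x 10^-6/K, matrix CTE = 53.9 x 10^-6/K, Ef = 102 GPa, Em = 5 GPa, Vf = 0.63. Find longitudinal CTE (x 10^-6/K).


E1 = Ef*Vf + Em*(1-Vf) = 66.11
alpha_1 = (alpha_f*Ef*Vf + alpha_m*Em*(1-Vf))/E1 = 2.48 x 10^-6/K

2.48 x 10^-6/K


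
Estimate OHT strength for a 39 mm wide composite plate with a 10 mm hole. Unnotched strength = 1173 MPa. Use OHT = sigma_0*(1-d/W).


OHT = sigma_0*(1-d/W) = 1173*(1-10/39) = 872.2 MPa

872.2 MPa


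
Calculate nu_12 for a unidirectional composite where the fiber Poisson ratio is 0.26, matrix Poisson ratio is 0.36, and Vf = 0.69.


nu_12 = nu_f*Vf + nu_m*(1-Vf) = 0.26*0.69 + 0.36*0.31 = 0.291

0.291


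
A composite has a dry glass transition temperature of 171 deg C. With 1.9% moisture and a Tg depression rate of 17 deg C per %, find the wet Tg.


Tg_wet = Tg_dry - k*moisture = 171 - 17*1.9 = 138.7 deg C

138.7 deg C


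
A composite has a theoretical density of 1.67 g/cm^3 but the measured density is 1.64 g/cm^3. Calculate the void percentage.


Void% = (rho_theo - rho_actual)/rho_theo * 100 = (1.67 - 1.64)/1.67 * 100 = 1.8%

1.8%


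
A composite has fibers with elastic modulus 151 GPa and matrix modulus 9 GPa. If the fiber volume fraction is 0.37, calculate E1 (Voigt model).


E1 = Ef*Vf + Em*(1-Vf) = 151*0.37 + 9*0.63 = 61.54 GPa

61.54 GPa


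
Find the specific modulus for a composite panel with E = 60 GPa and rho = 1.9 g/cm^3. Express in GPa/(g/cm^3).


Specific stiffness = E/rho = 60/1.9 = 31.6 GPa/(g/cm^3)

31.6 GPa/(g/cm^3)


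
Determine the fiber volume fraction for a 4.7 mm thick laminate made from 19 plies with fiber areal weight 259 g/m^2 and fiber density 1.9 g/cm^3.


Vf = n * FAW / (rho_f * h * 1000) = 19 * 259 / (1.9 * 4.7 * 1000) = 0.5511

0.5511


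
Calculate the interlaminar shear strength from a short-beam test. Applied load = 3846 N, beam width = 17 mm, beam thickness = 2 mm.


ILSS = 3F/(4bh) = 3*3846/(4*17*2) = 84.84 MPa

84.84 MPa


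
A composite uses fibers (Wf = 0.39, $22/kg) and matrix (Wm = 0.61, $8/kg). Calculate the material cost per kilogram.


Cost = cost_f*Wf + cost_m*Wm = 22*0.39 + 8*0.61 = $13.46/kg

$13.46/kg


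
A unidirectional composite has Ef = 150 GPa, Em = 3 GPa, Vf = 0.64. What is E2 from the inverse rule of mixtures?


1/E2 = Vf/Ef + (1-Vf)/Em = 0.64/150 + 0.36/3
E2 = 8.05 GPa

8.05 GPa


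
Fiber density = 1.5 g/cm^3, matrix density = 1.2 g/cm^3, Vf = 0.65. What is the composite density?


rho_c = rho_f*Vf + rho_m*(1-Vf) = 1.5*0.65 + 1.2*0.35 = 1.395 g/cm^3

1.395 g/cm^3


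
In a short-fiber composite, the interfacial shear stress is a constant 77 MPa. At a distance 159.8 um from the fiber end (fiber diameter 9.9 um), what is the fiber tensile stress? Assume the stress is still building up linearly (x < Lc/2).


Force balance: sigma_f * (pi*d^2/4) = tau * (pi*d) * x  ->  sigma_f = 4 * tau * x / d
sigma_f = 4 * 77 * 159.8 / 9.9 = 4971.6 MPa

4971.6 MPa


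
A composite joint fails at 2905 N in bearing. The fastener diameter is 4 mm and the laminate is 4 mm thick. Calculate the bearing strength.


sigma_br = F/(d*h) = 2905/(4*4) = 181.6 MPa

181.6 MPa


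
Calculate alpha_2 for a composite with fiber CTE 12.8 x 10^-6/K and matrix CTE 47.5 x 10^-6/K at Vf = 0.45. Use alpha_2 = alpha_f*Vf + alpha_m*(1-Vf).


alpha_2 = alpha_f*Vf + alpha_m*(1-Vf) = 12.8*0.45 + 47.5*0.55 = 31.9 x 10^-6/K

31.9 x 10^-6/K


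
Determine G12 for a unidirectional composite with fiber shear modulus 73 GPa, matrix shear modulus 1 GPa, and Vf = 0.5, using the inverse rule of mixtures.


1/G12 = Vf/Gf + (1-Vf)/Gm = 0.5/73 + 0.5/1
G12 = 1.97 GPa

1.97 GPa


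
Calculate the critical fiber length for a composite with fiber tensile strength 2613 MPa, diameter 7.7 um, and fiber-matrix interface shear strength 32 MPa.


Lc = sigma_f * d / (2 * tau_i) = 2613 * 7.7 / (2 * 32) = 314.4 um

314.4 um


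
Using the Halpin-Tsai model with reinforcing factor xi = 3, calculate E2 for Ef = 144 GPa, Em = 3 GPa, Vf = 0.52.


eta = (Ef/Em - 1)/(Ef/Em + xi) = (48.0 - 1)/(48.0 + 3) = 0.9216
E2 = Em*(1+xi*eta*Vf)/(1-eta*Vf) = 14.04 GPa

14.04 GPa


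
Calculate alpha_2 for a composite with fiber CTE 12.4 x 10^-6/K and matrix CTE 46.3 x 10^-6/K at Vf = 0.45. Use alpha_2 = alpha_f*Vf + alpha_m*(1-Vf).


alpha_2 = alpha_f*Vf + alpha_m*(1-Vf) = 12.4*0.45 + 46.3*0.55 = 31.0 x 10^-6/K

31.0 x 10^-6/K


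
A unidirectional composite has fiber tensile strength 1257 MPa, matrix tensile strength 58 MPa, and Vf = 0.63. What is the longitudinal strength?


sigma_1 = sigma_f*Vf + sigma_m*(1-Vf) = 1257*0.63 + 58*0.37 = 813.4 MPa

813.4 MPa


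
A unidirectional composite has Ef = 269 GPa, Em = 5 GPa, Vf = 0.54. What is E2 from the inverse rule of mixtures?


1/E2 = Vf/Ef + (1-Vf)/Em = 0.54/269 + 0.46/5
E2 = 10.64 GPa

10.64 GPa


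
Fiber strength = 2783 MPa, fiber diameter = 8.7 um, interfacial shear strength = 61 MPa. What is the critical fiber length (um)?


Lc = sigma_f * d / (2 * tau_i) = 2783 * 8.7 / (2 * 61) = 198.5 um

198.5 um


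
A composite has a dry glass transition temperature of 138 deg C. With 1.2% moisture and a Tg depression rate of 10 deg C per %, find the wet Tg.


Tg_wet = Tg_dry - k*moisture = 138 - 10*1.2 = 126.0 deg C

126.0 deg C


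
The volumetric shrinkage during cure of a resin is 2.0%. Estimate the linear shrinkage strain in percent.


Linear shrinkage ≈ vol_shrink/3 = 2.0/3 = 0.667%

0.667%


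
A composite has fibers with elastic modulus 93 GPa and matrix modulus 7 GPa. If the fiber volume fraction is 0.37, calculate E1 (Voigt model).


E1 = Ef*Vf + Em*(1-Vf) = 93*0.37 + 7*0.63 = 38.82 GPa

38.82 GPa


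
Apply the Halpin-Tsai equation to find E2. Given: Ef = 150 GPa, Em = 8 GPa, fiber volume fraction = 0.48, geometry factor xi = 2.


eta = (Ef/Em - 1)/(Ef/Em + xi) = (18.75 - 1)/(18.75 + 2) = 0.8554
E2 = Em*(1+xi*eta*Vf)/(1-eta*Vf) = 24.72 GPa

24.72 GPa


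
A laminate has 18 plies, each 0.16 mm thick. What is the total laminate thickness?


h = n * t_ply = 18 * 0.16 = 2.88 mm

2.88 mm


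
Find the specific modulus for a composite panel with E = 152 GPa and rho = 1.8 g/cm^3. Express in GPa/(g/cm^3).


Specific stiffness = E/rho = 152/1.8 = 84.4 GPa/(g/cm^3)

84.4 GPa/(g/cm^3)


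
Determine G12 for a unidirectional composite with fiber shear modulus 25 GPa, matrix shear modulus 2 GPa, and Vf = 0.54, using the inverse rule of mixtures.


1/G12 = Vf/Gf + (1-Vf)/Gm = 0.54/25 + 0.46/2
G12 = 3.97 GPa

3.97 GPa


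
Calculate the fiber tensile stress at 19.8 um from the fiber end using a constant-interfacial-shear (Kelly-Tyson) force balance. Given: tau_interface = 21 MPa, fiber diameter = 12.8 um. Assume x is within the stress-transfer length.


Force balance: sigma_f * (pi*d^2/4) = tau * (pi*d) * x  ->  sigma_f = 4 * tau * x / d
sigma_f = 4 * 21 * 19.8 / 12.8 = 129.9 MPa

129.9 MPa


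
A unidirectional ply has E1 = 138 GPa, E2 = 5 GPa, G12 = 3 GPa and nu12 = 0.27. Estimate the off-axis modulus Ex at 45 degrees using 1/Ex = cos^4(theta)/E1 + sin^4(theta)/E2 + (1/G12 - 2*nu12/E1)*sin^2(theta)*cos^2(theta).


cos^4(45) = 0.25, sin^4(45) = 0.25, sin^2(45)*cos^2(45) = 0.25
1/G12 - 2*nu12/E1 = 1/3 - 2*0.27/138 = 0.32942 GPa^-1
1/Ex = 0.25/138 + 0.25/5 + 0.32942*0.25 = 0.1341667 GPa^-1
Ex = 7.45 GPa

7.45 GPa


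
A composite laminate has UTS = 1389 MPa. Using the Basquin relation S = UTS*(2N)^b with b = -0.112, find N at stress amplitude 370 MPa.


N = 0.5 * (S/UTS)^(1/b) = 0.5 * (370/1389)^(1/-0.112) = 67365.7188 cycles

67365.7188 cycles


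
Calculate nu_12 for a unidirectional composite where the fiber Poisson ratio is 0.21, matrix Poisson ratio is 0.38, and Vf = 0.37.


nu_12 = nu_f*Vf + nu_m*(1-Vf) = 0.21*0.37 + 0.38*0.63 = 0.3171

0.3171


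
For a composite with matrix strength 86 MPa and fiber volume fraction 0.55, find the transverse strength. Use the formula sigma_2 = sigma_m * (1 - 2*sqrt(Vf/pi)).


factor = 1 - 2*sqrt(0.55/pi) = 0.1632
sigma_2 = 86 * 0.1632 = 14.03 MPa

14.03 MPa


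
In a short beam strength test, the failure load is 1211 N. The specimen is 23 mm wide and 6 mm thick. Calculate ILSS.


ILSS = 3F/(4bh) = 3*1211/(4*23*6) = 6.58 MPa

6.58 MPa


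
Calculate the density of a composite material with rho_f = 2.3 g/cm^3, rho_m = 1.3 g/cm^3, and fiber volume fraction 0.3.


rho_c = rho_f*Vf + rho_m*(1-Vf) = 2.3*0.3 + 1.3*0.7 = 1.6 g/cm^3

1.6 g/cm^3


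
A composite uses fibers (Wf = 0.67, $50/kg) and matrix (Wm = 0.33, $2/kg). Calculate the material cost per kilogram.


Cost = cost_f*Wf + cost_m*Wm = 50*0.67 + 2*0.33 = $34.16/kg

$34.16/kg


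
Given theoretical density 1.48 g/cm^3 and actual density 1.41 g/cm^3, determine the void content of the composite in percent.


Void% = (rho_theo - rho_actual)/rho_theo * 100 = (1.48 - 1.41)/1.48 * 100 = 4.73%

4.73%


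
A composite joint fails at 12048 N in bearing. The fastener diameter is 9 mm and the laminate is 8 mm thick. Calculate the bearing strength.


sigma_br = F/(d*h) = 12048/(9*8) = 167.3 MPa

167.3 MPa


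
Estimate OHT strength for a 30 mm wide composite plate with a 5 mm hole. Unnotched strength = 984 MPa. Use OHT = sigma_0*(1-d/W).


OHT = sigma_0*(1-d/W) = 984*(1-5/30) = 820.0 MPa

820.0 MPa


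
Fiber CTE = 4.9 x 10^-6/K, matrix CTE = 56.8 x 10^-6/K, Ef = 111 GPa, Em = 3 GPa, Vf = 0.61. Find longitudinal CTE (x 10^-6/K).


E1 = Ef*Vf + Em*(1-Vf) = 68.88
alpha_1 = (alpha_f*Ef*Vf + alpha_m*Em*(1-Vf))/E1 = 5.78 x 10^-6/K

5.78 x 10^-6/K


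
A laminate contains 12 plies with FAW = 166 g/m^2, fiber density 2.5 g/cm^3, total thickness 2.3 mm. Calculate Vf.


Vf = n * FAW / (rho_f * h * 1000) = 12 * 166 / (2.5 * 2.3 * 1000) = 0.3464

0.3464


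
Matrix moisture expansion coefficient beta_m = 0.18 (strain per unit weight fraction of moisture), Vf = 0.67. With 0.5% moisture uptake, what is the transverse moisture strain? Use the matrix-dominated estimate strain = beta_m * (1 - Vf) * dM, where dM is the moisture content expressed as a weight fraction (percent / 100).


dM = 0.5/100 = 0.005
strain = beta_m * (1-Vf) * dM = 0.18 * 0.33 * 0.005 = 0.000297

0.000297


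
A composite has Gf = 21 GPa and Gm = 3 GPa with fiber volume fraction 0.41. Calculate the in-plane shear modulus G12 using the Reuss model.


1/G12 = Vf/Gf + (1-Vf)/Gm = 0.41/21 + 0.59/3
G12 = 4.63 GPa

4.63 GPa


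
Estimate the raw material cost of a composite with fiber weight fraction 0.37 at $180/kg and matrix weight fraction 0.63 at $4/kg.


Cost = cost_f*Wf + cost_m*Wm = 180*0.37 + 4*0.63 = $69.12/kg

$69.12/kg


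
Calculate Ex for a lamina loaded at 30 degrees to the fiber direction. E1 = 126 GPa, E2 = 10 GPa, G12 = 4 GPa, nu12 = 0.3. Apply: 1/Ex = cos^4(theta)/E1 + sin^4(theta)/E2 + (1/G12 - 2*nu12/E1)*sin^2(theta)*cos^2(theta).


cos^4(30) = 0.5625, sin^4(30) = 0.0625, sin^2(30)*cos^2(30) = 0.1875
1/G12 - 2*nu12/E1 = 1/4 - 2*0.3/126 = 0.245238 GPa^-1
1/Ex = 0.5625/126 + 0.0625/10 + 0.245238*0.1875 = 0.0566964 GPa^-1
Ex = 17.64 GPa

17.64 GPa


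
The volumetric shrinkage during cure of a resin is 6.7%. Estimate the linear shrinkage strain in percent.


Linear shrinkage ≈ vol_shrink/3 = 6.7/3 = 2.233%

2.233%


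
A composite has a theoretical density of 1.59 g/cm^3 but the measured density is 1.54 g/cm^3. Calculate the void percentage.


Void% = (rho_theo - rho_actual)/rho_theo * 100 = (1.59 - 1.54)/1.59 * 100 = 3.14%

3.14%


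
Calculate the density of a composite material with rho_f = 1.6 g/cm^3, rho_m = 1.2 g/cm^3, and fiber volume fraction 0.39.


rho_c = rho_f*Vf + rho_m*(1-Vf) = 1.6*0.39 + 1.2*0.61 = 1.356 g/cm^3

1.356 g/cm^3


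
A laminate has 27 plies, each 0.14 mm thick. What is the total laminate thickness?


h = n * t_ply = 27 * 0.14 = 3.78 mm

3.78 mm


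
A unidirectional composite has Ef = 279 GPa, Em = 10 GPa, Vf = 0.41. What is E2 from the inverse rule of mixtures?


1/E2 = Vf/Ef + (1-Vf)/Em = 0.41/279 + 0.59/10
E2 = 16.54 GPa

16.54 GPa


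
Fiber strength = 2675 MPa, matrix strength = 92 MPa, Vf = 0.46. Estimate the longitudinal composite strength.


sigma_1 = sigma_f*Vf + sigma_m*(1-Vf) = 2675*0.46 + 92*0.54 = 1280.2 MPa

1280.2 MPa


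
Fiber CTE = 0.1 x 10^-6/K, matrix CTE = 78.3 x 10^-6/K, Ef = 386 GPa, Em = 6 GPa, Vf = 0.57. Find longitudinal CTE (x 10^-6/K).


E1 = Ef*Vf + Em*(1-Vf) = 222.6
alpha_1 = (alpha_f*Ef*Vf + alpha_m*Em*(1-Vf))/E1 = 1.01 x 10^-6/K

1.01 x 10^-6/K


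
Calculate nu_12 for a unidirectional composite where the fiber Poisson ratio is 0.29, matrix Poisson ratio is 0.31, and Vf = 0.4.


nu_12 = nu_f*Vf + nu_m*(1-Vf) = 0.29*0.4 + 0.31*0.6 = 0.302

0.302


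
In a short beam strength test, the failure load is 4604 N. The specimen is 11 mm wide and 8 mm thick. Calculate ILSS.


ILSS = 3F/(4bh) = 3*4604/(4*11*8) = 39.24 MPa

39.24 MPa


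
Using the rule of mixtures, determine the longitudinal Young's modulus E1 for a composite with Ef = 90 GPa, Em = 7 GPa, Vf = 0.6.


E1 = Ef*Vf + Em*(1-Vf) = 90*0.6 + 7*0.4 = 56.8 GPa

56.8 GPa


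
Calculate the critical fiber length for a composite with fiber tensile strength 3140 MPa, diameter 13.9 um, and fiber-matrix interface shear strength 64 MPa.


Lc = sigma_f * d / (2 * tau_i) = 3140 * 13.9 / (2 * 64) = 341.0 um

341.0 um


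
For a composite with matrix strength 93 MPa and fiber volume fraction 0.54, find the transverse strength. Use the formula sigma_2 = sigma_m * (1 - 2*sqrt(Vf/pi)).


factor = 1 - 2*sqrt(0.54/pi) = 0.1708
sigma_2 = 93 * 0.1708 = 15.89 MPa

15.89 MPa


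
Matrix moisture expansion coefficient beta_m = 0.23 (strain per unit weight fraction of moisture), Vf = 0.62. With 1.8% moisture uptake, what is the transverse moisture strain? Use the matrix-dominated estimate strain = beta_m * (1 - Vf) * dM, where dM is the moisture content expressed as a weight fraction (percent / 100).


dM = 1.8/100 = 0.018
strain = beta_m * (1-Vf) * dM = 0.23 * 0.38 * 0.018 = 0.0015732

0.0015732


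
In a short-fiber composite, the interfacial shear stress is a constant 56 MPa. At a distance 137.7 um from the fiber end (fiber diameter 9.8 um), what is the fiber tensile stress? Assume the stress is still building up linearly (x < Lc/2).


Force balance: sigma_f * (pi*d^2/4) = tau * (pi*d) * x  ->  sigma_f = 4 * tau * x / d
sigma_f = 4 * 56 * 137.7 / 9.8 = 3147.4 MPa

3147.4 MPa


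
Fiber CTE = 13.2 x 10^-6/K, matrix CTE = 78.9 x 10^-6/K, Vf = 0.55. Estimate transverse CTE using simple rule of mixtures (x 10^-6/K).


alpha_2 = alpha_f*Vf + alpha_m*(1-Vf) = 13.2*0.55 + 78.9*0.45 = 42.8 x 10^-6/K

42.8 x 10^-6/K


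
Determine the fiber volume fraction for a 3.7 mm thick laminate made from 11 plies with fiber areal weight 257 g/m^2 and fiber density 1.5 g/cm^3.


Vf = n * FAW / (rho_f * h * 1000) = 11 * 257 / (1.5 * 3.7 * 1000) = 0.5094

0.5094


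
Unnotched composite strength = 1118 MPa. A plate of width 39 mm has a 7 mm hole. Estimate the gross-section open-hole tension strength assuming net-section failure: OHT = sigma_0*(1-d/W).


OHT = sigma_0*(1-d/W) = 1118*(1-7/39) = 917.3 MPa

917.3 MPa


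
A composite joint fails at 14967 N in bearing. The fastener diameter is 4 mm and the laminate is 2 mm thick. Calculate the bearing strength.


sigma_br = F/(d*h) = 14967/(4*2) = 1870.9 MPa

1870.9 MPa


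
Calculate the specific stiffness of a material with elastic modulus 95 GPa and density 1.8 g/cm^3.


Specific stiffness = E/rho = 95/1.8 = 52.8 GPa/(g/cm^3)

52.8 GPa/(g/cm^3)


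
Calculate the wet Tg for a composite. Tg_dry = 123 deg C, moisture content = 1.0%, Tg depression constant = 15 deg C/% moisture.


Tg_wet = Tg_dry - k*moisture = 123 - 15*1.0 = 108.0 deg C

108.0 deg C


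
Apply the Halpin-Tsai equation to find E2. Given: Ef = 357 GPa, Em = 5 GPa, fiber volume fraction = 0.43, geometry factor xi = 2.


eta = (Ef/Em - 1)/(Ef/Em + xi) = (71.4 - 1)/(71.4 + 2) = 0.9591
E2 = Em*(1+xi*eta*Vf)/(1-eta*Vf) = 15.53 GPa

15.53 GPa


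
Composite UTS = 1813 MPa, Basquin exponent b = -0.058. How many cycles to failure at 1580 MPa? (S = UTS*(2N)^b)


N = 0.5 * (S/UTS)^(1/b) = 0.5 * (1580/1813)^(1/-0.058) = 5.3577 cycles

5.3577 cycles


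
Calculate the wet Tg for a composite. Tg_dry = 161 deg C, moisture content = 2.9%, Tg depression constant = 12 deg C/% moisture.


Tg_wet = Tg_dry - k*moisture = 161 - 12*2.9 = 126.2 deg C

126.2 deg C


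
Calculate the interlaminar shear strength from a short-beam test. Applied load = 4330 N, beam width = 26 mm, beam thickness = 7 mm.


ILSS = 3F/(4bh) = 3*4330/(4*26*7) = 17.84 MPa

17.84 MPa


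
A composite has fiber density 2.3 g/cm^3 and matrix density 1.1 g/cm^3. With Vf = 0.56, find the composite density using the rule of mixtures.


rho_c = rho_f*Vf + rho_m*(1-Vf) = 2.3*0.56 + 1.1*0.44 = 1.772 g/cm^3

1.772 g/cm^3


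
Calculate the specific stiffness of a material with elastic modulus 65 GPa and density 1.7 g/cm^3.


Specific stiffness = E/rho = 65/1.7 = 38.2 GPa/(g/cm^3)

38.2 GPa/(g/cm^3)


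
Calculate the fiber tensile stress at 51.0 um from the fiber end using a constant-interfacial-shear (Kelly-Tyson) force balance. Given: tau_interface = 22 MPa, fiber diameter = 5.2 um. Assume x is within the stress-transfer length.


Force balance: sigma_f * (pi*d^2/4) = tau * (pi*d) * x  ->  sigma_f = 4 * tau * x / d
sigma_f = 4 * 22 * 51.0 / 5.2 = 863.1 MPa

863.1 MPa


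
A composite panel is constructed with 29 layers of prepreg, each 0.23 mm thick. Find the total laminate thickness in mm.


h = n * t_ply = 29 * 0.23 = 6.67 mm

6.67 mm


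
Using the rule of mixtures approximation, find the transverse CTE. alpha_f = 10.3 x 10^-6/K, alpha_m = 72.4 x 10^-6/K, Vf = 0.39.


alpha_2 = alpha_f*Vf + alpha_m*(1-Vf) = 10.3*0.39 + 72.4*0.61 = 48.2 x 10^-6/K

48.2 x 10^-6/K


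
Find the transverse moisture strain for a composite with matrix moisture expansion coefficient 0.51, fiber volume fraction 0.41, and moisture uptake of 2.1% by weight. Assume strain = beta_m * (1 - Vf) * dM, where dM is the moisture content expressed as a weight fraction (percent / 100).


dM = 2.1/100 = 0.021
strain = beta_m * (1-Vf) * dM = 0.51 * 0.59 * 0.021 = 0.0063189

0.0063189


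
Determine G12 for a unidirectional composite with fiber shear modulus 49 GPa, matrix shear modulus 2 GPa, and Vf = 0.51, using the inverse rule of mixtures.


1/G12 = Vf/Gf + (1-Vf)/Gm = 0.51/49 + 0.49/2
G12 = 3.92 GPa

3.92 GPa


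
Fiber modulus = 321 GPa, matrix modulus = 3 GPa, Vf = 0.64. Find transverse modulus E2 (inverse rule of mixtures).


1/E2 = Vf/Ef + (1-Vf)/Em = 0.64/321 + 0.36/3
E2 = 8.2 GPa

8.2 GPa


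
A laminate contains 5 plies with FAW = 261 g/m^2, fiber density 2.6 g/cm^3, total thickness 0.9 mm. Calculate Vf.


Vf = n * FAW / (rho_f * h * 1000) = 5 * 261 / (2.6 * 0.9 * 1000) = 0.5577

0.5577


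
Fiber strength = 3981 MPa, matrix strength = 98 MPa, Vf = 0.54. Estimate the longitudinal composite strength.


sigma_1 = sigma_f*Vf + sigma_m*(1-Vf) = 3981*0.54 + 98*0.46 = 2194.8 MPa

2194.8 MPa


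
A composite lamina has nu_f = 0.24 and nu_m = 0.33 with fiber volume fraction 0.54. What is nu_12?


nu_12 = nu_f*Vf + nu_m*(1-Vf) = 0.24*0.54 + 0.33*0.46 = 0.2814

0.2814


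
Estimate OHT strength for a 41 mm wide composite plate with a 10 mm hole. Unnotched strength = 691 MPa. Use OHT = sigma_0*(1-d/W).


OHT = sigma_0*(1-d/W) = 691*(1-10/41) = 522.5 MPa

522.5 MPa


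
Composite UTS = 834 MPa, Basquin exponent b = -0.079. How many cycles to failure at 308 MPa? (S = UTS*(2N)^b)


N = 0.5 * (S/UTS)^(1/b) = 0.5 * (308/834)^(1/-0.079) = 149662.6650 cycles

149662.6650 cycles


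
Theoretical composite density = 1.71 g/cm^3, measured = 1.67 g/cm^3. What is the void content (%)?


Void% = (rho_theo - rho_actual)/rho_theo * 100 = (1.71 - 1.67)/1.71 * 100 = 2.34%

2.34%


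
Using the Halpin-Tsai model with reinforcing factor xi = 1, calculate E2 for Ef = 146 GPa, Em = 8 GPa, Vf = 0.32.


eta = (Ef/Em - 1)/(Ef/Em + xi) = (18.25 - 1)/(18.25 + 1) = 0.8961
E2 = Em*(1+xi*eta*Vf)/(1-eta*Vf) = 14.43 GPa

14.43 GPa


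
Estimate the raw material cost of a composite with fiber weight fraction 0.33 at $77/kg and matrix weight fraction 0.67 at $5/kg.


Cost = cost_f*Wf + cost_m*Wm = 77*0.33 + 5*0.67 = $28.76/kg

$28.76/kg


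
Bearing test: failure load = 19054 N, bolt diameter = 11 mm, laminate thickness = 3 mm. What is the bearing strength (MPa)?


sigma_br = F/(d*h) = 19054/(11*3) = 577.4 MPa

577.4 MPa


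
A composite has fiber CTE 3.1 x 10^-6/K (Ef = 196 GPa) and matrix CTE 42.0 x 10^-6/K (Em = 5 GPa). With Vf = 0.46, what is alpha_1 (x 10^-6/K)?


E1 = Ef*Vf + Em*(1-Vf) = 92.86
alpha_1 = (alpha_f*Ef*Vf + alpha_m*Em*(1-Vf))/E1 = 4.23 x 10^-6/K

4.23 x 10^-6/K


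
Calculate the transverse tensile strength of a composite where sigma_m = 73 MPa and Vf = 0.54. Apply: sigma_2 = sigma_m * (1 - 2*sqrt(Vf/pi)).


factor = 1 - 2*sqrt(0.54/pi) = 0.1708
sigma_2 = 73 * 0.1708 = 12.47 MPa

12.47 MPa


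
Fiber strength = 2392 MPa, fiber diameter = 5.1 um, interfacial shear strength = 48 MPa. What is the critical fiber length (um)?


Lc = sigma_f * d / (2 * tau_i) = 2392 * 5.1 / (2 * 48) = 127.1 um

127.1 um


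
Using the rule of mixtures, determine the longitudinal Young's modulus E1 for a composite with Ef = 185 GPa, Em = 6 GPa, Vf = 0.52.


E1 = Ef*Vf + Em*(1-Vf) = 185*0.52 + 6*0.48 = 99.08 GPa

99.08 GPa


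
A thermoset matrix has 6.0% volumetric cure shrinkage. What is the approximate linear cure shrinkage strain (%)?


Linear shrinkage ≈ vol_shrink/3 = 6.0/3 = 2.0%

2.0%


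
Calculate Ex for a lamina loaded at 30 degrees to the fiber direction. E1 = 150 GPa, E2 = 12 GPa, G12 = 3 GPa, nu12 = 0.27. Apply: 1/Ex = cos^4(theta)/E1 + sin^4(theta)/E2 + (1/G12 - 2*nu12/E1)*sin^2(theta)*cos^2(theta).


cos^4(30) = 0.5625, sin^4(30) = 0.0625, sin^2(30)*cos^2(30) = 0.1875
1/G12 - 2*nu12/E1 = 1/3 - 2*0.27/150 = 0.329733 GPa^-1
1/Ex = 0.5625/150 + 0.0625/12 + 0.329733*0.1875 = 0.0707833 GPa^-1
Ex = 14.13 GPa

14.13 GPa


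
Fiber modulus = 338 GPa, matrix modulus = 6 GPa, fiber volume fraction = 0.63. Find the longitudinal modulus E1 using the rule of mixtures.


E1 = Ef*Vf + Em*(1-Vf) = 338*0.63 + 6*0.37 = 215.16 GPa

215.16 GPa


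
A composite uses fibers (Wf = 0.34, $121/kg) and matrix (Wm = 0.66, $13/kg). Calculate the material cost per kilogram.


Cost = cost_f*Wf + cost_m*Wm = 121*0.34 + 13*0.66 = $49.72/kg

$49.72/kg


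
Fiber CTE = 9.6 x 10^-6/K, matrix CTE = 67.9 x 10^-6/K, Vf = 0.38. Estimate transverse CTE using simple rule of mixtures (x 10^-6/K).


alpha_2 = alpha_f*Vf + alpha_m*(1-Vf) = 9.6*0.38 + 67.9*0.62 = 45.7 x 10^-6/K

45.7 x 10^-6/K


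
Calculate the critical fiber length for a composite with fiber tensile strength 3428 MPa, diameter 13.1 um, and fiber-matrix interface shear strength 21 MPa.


Lc = sigma_f * d / (2 * tau_i) = 3428 * 13.1 / (2 * 21) = 1069.2 um

1069.2 um


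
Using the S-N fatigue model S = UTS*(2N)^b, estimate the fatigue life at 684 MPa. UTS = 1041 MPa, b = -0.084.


N = 0.5 * (S/UTS)^(1/b) = 0.5 * (684/1041)^(1/-0.084) = 74.1882 cycles

74.1882 cycles


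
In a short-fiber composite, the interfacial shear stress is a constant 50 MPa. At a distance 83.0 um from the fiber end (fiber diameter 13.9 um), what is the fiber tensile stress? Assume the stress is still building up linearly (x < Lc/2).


Force balance: sigma_f * (pi*d^2/4) = tau * (pi*d) * x  ->  sigma_f = 4 * tau * x / d
sigma_f = 4 * 50 * 83.0 / 13.9 = 1194.2 MPa

1194.2 MPa


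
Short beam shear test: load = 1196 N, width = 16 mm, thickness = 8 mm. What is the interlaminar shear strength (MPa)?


ILSS = 3F/(4bh) = 3*1196/(4*16*8) = 7.01 MPa

7.01 MPa


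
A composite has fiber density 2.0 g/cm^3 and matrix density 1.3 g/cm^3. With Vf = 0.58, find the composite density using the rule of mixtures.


rho_c = rho_f*Vf + rho_m*(1-Vf) = 2.0*0.58 + 1.3*0.42 = 1.706 g/cm^3

1.706 g/cm^3


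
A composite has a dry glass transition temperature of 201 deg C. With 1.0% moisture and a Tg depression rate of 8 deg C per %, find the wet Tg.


Tg_wet = Tg_dry - k*moisture = 201 - 8*1.0 = 193.0 deg C

193.0 deg C


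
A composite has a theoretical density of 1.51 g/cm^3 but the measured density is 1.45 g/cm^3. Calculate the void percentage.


Void% = (rho_theo - rho_actual)/rho_theo * 100 = (1.51 - 1.45)/1.51 * 100 = 3.97%

3.97%


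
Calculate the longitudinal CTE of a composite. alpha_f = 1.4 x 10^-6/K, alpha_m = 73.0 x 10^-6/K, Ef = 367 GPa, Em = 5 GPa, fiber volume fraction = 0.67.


E1 = Ef*Vf + Em*(1-Vf) = 247.54
alpha_1 = (alpha_f*Ef*Vf + alpha_m*Em*(1-Vf))/E1 = 1.88 x 10^-6/K

1.88 x 10^-6/K


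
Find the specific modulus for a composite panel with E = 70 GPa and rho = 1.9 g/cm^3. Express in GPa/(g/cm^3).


Specific stiffness = E/rho = 70/1.9 = 36.8 GPa/(g/cm^3)

36.8 GPa/(g/cm^3)


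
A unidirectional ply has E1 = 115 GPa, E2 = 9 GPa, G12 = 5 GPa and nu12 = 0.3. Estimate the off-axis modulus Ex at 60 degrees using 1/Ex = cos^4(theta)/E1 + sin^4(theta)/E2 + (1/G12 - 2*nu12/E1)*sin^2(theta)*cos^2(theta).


cos^4(60) = 0.0625, sin^4(60) = 0.5625, sin^2(60)*cos^2(60) = 0.1875
1/G12 - 2*nu12/E1 = 1/5 - 2*0.3/115 = 0.194783 GPa^-1
1/Ex = 0.0625/115 + 0.5625/9 + 0.194783*0.1875 = 0.0995652 GPa^-1
Ex = 10.04 GPa

10.04 GPa


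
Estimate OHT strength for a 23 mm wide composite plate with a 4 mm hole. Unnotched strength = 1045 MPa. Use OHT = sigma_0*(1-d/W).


OHT = sigma_0*(1-d/W) = 1045*(1-4/23) = 863.3 MPa

863.3 MPa


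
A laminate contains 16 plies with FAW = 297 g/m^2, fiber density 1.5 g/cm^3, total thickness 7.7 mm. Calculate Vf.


Vf = n * FAW / (rho_f * h * 1000) = 16 * 297 / (1.5 * 7.7 * 1000) = 0.4114

0.4114


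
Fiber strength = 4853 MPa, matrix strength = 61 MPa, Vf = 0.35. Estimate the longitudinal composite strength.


sigma_1 = sigma_f*Vf + sigma_m*(1-Vf) = 4853*0.35 + 61*0.65 = 1738.2 MPa

1738.2 MPa


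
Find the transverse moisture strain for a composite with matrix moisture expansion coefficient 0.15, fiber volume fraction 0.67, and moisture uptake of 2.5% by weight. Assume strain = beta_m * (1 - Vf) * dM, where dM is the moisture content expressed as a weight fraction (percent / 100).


dM = 2.5/100 = 0.025
strain = beta_m * (1-Vf) * dM = 0.15 * 0.33 * 0.025 = 0.0012375

0.0012375


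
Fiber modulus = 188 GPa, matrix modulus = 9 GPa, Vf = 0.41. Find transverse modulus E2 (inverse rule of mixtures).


1/E2 = Vf/Ef + (1-Vf)/Em = 0.41/188 + 0.59/9
E2 = 14.76 GPa

14.76 GPa


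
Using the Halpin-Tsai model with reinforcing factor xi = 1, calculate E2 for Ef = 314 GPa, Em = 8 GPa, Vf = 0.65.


eta = (Ef/Em - 1)/(Ef/Em + xi) = (39.25 - 1)/(39.25 + 1) = 0.9503
E2 = Em*(1+xi*eta*Vf)/(1-eta*Vf) = 33.85 GPa

33.85 GPa


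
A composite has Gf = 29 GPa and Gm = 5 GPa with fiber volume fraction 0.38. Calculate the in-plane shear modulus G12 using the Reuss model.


1/G12 = Vf/Gf + (1-Vf)/Gm = 0.38/29 + 0.62/5
G12 = 7.29 GPa

7.29 GPa


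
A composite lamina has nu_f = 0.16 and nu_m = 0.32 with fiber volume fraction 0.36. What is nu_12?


nu_12 = nu_f*Vf + nu_m*(1-Vf) = 0.16*0.36 + 0.32*0.64 = 0.2624

0.2624


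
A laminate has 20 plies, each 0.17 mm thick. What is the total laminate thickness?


h = n * t_ply = 20 * 0.17 = 3.4 mm

3.4 mm


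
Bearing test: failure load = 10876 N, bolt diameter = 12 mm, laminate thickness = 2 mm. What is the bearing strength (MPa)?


sigma_br = F/(d*h) = 10876/(12*2) = 453.2 MPa

453.2 MPa


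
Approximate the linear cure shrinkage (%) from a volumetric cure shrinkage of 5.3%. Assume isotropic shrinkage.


Linear shrinkage ≈ vol_shrink/3 = 5.3/3 = 1.767%

1.767%


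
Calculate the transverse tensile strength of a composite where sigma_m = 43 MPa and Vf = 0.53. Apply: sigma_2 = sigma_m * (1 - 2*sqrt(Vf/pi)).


factor = 1 - 2*sqrt(0.53/pi) = 0.1785
sigma_2 = 43 * 0.1785 = 7.68 MPa

7.68 MPa


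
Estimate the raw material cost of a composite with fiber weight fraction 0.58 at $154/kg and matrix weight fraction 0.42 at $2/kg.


Cost = cost_f*Wf + cost_m*Wm = 154*0.58 + 2*0.42 = $90.16/kg

$90.16/kg
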